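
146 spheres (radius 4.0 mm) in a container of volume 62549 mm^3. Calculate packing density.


V_sphere = 4/3*pi*4.0^3 = 268.0826 mm^3
Total V = 146*268.0826 = 39140.0596 mm^3
PD = 39140.0596 / 62549 = 0.626

0.626


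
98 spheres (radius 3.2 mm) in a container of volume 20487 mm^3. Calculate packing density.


V_sphere = 4/3*pi*3.2^3 = 137.2583 mm^3
Total V = 98*137.2583 = 13451.3134 mm^3
PD = 13451.3134 / 20487 = 0.657

0.657


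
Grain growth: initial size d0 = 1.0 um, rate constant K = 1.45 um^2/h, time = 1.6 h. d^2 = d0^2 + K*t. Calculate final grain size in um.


d^2 = 1.0^2 + 1.45*1.6 = 3.32
d = sqrt(3.32) = 1.82 um

1.82


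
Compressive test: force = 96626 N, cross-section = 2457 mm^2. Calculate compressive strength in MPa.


CS = 96626 / 2457 = 39.3 MPa

39.3


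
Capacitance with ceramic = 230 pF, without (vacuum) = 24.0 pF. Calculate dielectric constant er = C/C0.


er = 230 / 24.0 = 9.58

9.58


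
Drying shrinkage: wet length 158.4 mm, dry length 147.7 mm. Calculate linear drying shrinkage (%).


DS = (158.4 - 147.7) / 158.4 * 100 = 6.76%

6.76


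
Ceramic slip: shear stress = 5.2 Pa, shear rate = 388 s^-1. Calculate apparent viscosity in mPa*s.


eta = tau/gamma * 1000 = 5.2/388 * 1000 = 13.4 mPa*s

13.4


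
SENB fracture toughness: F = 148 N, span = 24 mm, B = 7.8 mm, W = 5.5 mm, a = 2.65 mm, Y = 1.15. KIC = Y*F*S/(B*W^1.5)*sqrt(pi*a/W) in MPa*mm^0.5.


KIC = 1.15*148*24/(7.8*5.5^1.5)*sqrt(pi*2.65/5.5) = 49.95

49.95


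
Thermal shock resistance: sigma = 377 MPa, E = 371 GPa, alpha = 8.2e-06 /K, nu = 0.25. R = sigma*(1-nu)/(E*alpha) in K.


R = 377*(1-0.25)/(371*1000*8.2e-06) = 93 K

93


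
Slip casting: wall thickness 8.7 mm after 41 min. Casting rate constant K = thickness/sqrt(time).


K = 8.7 / sqrt(41) = 8.7 / 6.4031 = 1.359 mm/min^0.5

1.359


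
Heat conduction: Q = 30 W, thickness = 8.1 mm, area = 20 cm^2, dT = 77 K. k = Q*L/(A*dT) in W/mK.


k = 30*8.1/1000/(20/10000*77) = 1.58 W/mK

1.58


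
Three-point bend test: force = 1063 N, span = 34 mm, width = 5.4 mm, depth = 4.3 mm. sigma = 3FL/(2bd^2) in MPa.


sigma = 3*1063*34/(2*5.4*4.3^2) = 543.0 MPa

543.0


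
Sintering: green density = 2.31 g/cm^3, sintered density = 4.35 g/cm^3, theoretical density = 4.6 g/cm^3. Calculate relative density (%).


Relative = 4.35 / 4.6 * 100 = 94.6%

94.6


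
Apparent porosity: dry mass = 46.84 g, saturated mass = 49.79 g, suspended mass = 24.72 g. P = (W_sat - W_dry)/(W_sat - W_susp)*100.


P = (49.79 - 46.84) / (49.79 - 24.72) * 100 = 2.95 / 25.07 * 100 = 11.8%

11.8


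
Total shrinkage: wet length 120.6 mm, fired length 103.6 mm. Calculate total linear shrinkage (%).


TS = (120.6 - 103.6) / 120.6 * 100 = 14.1%

14.1


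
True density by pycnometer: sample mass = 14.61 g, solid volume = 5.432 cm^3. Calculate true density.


TD = 14.61 / 5.432 = 2.69 g/cm^3

2.69


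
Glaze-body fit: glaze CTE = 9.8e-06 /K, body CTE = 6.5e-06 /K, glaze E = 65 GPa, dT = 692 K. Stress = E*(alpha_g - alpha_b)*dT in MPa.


Stress = 65*1000*(9.8e-06 - 6.5e-06)*692 = 148.4 MPa

148.4


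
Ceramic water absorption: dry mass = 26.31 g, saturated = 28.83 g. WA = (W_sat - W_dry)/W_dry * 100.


WA = (28.83 - 26.31) / 26.31 * 100 = 9.58%

9.58


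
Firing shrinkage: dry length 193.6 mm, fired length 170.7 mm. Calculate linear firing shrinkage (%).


FS = (193.6 - 170.7) / 193.6 * 100 = 11.83%

11.83


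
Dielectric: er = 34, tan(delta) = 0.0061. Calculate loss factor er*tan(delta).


Loss = 34 * 0.0061 = 0.207

0.207


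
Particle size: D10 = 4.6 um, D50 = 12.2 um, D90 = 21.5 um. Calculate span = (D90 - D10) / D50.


Span = (21.5 - 4.6) / 12.2 = 16.9 / 12.2 = 1.385

1.385


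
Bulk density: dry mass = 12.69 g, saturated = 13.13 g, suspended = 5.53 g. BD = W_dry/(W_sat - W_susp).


BD = 12.69 / (13.13 - 5.53) = 12.69 / 7.6 = 1.67 g/cm^3

1.67


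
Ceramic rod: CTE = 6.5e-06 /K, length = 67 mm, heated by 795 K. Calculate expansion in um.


dL = 6.5e-06 * 67 * 795 * 1000 = 346.223 um

346.223


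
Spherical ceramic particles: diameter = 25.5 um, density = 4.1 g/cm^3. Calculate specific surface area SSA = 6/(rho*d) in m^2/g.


SSA = 6 / (4.1 * 25.5) = 0.057 m^2/g

0.057


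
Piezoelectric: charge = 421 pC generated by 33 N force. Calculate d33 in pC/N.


d33 = 421 / 33 = 12.8 pC/N

12.8


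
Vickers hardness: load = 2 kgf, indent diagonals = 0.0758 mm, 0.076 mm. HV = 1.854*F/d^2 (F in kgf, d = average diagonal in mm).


d_avg = (0.0758+0.076)/2 = 0.0759 mm
HV = 1.854*2/0.0759^2 = 644

644


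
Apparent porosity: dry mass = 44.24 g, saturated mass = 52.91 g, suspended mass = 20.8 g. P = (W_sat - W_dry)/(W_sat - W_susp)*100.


P = (52.91 - 44.24) / (52.91 - 20.8) * 100 = 8.67 / 32.11 * 100 = 27.0%

27.0


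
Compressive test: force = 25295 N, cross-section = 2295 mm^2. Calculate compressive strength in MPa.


CS = 25295 / 2295 = 11.0 MPa

11.0


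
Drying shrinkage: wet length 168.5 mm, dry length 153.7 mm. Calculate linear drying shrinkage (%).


DS = (168.5 - 153.7) / 168.5 * 100 = 8.78%

8.78


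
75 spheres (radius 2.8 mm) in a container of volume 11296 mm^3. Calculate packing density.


V_sphere = 4/3*pi*2.8^3 = 91.9523 mm^3
Total V = 75*91.9523 = 6896.4225 mm^3
PD = 6896.4225 / 11296 = 0.611

0.611


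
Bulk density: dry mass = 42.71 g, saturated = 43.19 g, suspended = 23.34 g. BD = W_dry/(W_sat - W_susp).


BD = 42.71 / (43.19 - 23.34) = 42.71 / 19.85 = 2.152 g/cm^3

2.152


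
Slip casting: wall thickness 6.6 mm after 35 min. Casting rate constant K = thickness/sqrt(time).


K = 6.6 / sqrt(35) = 6.6 / 5.9161 = 1.116 mm/min^0.5

1.116


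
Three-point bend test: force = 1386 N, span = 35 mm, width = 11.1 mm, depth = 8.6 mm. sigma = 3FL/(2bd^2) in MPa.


sigma = 3*1386*35/(2*11.1*8.6^2) = 88.6 MPa

88.6


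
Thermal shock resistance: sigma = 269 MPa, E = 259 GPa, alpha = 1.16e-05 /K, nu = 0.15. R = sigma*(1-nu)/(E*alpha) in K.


R = 269*(1-0.15)/(259*1000*1.16e-05) = 76 K

76


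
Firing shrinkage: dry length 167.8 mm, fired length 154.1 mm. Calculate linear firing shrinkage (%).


FS = (167.8 - 154.1) / 167.8 * 100 = 8.16%

8.16


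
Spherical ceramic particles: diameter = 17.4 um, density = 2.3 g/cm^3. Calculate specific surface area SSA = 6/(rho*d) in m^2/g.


SSA = 6 / (2.3 * 17.4) = 0.15 m^2/g

0.15


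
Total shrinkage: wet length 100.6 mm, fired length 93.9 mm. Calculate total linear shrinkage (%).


TS = (100.6 - 93.9) / 100.6 * 100 = 6.66%

6.66


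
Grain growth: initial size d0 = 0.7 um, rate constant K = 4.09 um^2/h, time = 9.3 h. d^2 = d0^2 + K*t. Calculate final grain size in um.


d^2 = 0.7^2 + 4.09*9.3 = 38.527
d = sqrt(38.527) = 6.21 um

6.21


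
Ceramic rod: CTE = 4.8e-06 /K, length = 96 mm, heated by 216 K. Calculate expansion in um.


dL = 4.8e-06 * 96 * 216 * 1000 = 99.533 um

99.533


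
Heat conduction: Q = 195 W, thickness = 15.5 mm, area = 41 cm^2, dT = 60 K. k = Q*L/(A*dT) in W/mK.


k = 195*15.5/1000/(41/10000*60) = 12.29 W/mK

12.29


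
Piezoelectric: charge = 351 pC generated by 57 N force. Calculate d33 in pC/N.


d33 = 351 / 57 = 6.2 pC/N

6.2


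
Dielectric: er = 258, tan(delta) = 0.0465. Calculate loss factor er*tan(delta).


Loss = 258 * 0.0465 = 11.997

11.997


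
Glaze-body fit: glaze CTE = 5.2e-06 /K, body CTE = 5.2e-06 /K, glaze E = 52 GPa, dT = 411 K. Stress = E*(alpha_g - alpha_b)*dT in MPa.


Stress = 52*1000*(5.2e-06 - 5.2e-06)*411 = 0.0 MPa

0.0


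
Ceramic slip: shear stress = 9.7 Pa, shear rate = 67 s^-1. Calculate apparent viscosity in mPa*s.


eta = tau/gamma * 1000 = 9.7/67 * 1000 = 144.8 mPa*s

144.8


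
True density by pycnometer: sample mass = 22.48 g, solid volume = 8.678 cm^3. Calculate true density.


TD = 22.48 / 8.678 = 2.59 g/cm^3

2.59


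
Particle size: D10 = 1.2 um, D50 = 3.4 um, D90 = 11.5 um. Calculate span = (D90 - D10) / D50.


Span = (11.5 - 1.2) / 3.4 = 10.3 / 3.4 = 3.029

3.029


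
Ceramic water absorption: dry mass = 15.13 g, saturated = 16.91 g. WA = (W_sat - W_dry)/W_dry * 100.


WA = (16.91 - 15.13) / 15.13 * 100 = 11.76%

11.76


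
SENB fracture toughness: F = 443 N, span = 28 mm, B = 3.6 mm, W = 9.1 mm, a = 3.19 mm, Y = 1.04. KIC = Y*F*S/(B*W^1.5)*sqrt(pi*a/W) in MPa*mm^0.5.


KIC = 1.04*443*28/(3.6*9.1^1.5)*sqrt(pi*3.19/9.1) = 136.99

136.99


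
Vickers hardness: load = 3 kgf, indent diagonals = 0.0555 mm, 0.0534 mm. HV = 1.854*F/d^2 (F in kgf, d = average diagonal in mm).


d_avg = (0.0555+0.0534)/2 = 0.05445 mm
HV = 1.854*3/0.05445^2 = 1876

1876


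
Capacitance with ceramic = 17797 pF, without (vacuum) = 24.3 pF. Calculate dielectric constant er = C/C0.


er = 17797 / 24.3 = 732.39

732.39


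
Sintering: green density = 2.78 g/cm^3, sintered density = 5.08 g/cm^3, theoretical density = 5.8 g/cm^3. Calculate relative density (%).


Relative = 5.08 / 5.8 * 100 = 87.6%

87.6


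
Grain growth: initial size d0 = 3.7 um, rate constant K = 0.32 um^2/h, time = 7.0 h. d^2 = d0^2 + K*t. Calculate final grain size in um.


d^2 = 3.7^2 + 0.32*7.0 = 15.93
d = sqrt(15.93) = 3.99 um

3.99


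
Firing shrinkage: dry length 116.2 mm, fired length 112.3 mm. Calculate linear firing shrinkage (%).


FS = (116.2 - 112.3) / 116.2 * 100 = 3.36%

3.36


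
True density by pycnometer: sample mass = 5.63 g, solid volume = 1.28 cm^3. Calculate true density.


TD = 5.63 / 1.28 = 4.398 g/cm^3

4.398


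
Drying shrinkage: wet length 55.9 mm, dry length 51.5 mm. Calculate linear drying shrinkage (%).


DS = (55.9 - 51.5) / 55.9 * 100 = 7.87%

7.87


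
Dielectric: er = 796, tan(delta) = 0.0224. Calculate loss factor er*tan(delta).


Loss = 796 * 0.0224 = 17.83

17.83


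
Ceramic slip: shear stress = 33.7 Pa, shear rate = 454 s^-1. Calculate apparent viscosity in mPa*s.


eta = tau/gamma * 1000 = 33.7/454 * 1000 = 74.2 mPa*s

74.2


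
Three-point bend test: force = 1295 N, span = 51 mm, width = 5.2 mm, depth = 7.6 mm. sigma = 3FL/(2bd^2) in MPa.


sigma = 3*1295*51/(2*5.2*7.6^2) = 329.8 MPa

329.8


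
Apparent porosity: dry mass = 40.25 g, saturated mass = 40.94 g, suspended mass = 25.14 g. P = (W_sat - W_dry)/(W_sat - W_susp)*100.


P = (40.94 - 40.25) / (40.94 - 25.14) * 100 = 0.69 / 15.8 * 100 = 4.4%

4.4


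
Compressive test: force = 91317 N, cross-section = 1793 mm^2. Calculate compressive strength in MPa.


CS = 91317 / 1793 = 50.9 MPa

50.9


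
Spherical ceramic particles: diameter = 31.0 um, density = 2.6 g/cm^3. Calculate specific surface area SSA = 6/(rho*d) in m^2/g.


SSA = 6 / (2.6 * 31.0) = 0.074 m^2/g

0.074


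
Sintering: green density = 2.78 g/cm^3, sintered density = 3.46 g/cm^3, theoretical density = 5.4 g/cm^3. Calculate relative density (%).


Relative = 3.46 / 5.4 * 100 = 64.1%

64.1


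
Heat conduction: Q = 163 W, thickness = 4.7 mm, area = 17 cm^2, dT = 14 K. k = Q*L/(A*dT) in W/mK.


k = 163*4.7/1000/(17/10000*14) = 32.19 W/mK

32.19


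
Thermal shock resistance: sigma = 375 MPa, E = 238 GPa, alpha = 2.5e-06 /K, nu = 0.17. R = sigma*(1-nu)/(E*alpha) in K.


R = 375*(1-0.17)/(238*1000*2.5e-06) = 523 K

523


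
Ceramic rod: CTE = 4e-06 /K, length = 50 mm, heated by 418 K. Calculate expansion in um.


dL = 4e-06 * 50 * 418 * 1000 = 83.6 um

83.6


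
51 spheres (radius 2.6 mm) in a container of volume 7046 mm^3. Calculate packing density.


V_sphere = 4/3*pi*2.6^3 = 73.6222 mm^3
Total V = 51*73.6222 = 3754.7322 mm^3
PD = 3754.7322 / 7046 = 0.533

0.533


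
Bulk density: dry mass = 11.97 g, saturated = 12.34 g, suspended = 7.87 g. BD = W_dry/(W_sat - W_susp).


BD = 11.97 / (12.34 - 7.87) = 11.97 / 4.47 = 2.678 g/cm^3

2.678


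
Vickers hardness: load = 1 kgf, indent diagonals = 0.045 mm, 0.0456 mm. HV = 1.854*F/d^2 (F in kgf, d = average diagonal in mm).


d_avg = (0.045+0.0456)/2 = 0.0453 mm
HV = 1.854*1/0.0453^2 = 903

903


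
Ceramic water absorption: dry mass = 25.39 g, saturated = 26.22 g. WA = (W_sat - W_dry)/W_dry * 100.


WA = (26.22 - 25.39) / 25.39 * 100 = 3.27%

3.27


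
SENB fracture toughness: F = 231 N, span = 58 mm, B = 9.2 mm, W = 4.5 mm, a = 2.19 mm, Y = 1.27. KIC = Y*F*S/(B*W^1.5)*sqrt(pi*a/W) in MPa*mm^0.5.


KIC = 1.27*231*58/(9.2*4.5^1.5)*sqrt(pi*2.19/4.5) = 239.57

239.57


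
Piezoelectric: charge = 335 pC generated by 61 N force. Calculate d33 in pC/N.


d33 = 335 / 61 = 5.5 pC/N

5.5


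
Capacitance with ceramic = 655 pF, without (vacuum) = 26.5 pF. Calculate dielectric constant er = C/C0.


er = 655 / 26.5 = 24.72

24.72


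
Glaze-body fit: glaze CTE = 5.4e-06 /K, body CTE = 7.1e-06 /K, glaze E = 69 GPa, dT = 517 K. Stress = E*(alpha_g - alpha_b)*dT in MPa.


Stress = 69*1000*(5.4e-06 - 7.1e-06)*517 = -60.6 MPa

-60.6


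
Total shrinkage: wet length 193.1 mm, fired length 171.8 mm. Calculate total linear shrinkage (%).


TS = (193.1 - 171.8) / 193.1 * 100 = 11.03%

11.03


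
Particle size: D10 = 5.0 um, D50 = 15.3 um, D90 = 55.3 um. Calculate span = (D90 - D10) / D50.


Span = (55.3 - 5.0) / 15.3 = 50.3 / 15.3 = 3.288

3.288


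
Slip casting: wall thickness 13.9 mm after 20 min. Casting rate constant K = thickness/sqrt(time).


K = 13.9 / sqrt(20) = 13.9 / 4.4721 = 3.108 mm/min^0.5

3.108


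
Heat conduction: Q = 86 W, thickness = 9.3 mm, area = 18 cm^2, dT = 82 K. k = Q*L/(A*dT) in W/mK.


k = 86*9.3/1000/(18/10000*82) = 5.42 W/mK

5.42


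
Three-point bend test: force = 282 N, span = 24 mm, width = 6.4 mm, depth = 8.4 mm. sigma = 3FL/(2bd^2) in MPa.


sigma = 3*282*24/(2*6.4*8.4^2) = 22.5 MPa

22.5


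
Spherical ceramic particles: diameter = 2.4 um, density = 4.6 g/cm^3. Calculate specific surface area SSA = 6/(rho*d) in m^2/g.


SSA = 6 / (4.6 * 2.4) = 0.543 m^2/g

0.543


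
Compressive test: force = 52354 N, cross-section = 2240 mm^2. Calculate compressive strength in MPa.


CS = 52354 / 2240 = 23.4 MPa

23.4


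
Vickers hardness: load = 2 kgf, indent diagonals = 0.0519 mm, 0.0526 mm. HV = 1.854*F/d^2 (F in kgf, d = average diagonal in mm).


d_avg = (0.0519+0.0526)/2 = 0.05225 mm
HV = 1.854*2/0.05225^2 = 1358

1358


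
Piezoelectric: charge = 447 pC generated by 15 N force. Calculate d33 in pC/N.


d33 = 447 / 15 = 29.8 pC/N

29.8


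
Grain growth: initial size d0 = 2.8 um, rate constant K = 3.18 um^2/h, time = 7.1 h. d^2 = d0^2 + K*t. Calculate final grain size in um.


d^2 = 2.8^2 + 3.18*7.1 = 30.418
d = sqrt(30.418) = 5.52 um

5.52


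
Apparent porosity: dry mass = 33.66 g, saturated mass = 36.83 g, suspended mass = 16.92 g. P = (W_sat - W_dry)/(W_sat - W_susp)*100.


P = (36.83 - 33.66) / (36.83 - 16.92) * 100 = 3.17 / 19.91 * 100 = 15.9%

15.9


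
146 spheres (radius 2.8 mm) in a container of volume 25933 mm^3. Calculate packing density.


V_sphere = 4/3*pi*2.8^3 = 91.9523 mm^3
Total V = 146*91.9523 = 13425.0358 mm^3
PD = 13425.0358 / 25933 = 0.518

0.518


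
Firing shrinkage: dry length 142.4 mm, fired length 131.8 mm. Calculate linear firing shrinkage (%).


FS = (142.4 - 131.8) / 142.4 * 100 = 7.44%

7.44


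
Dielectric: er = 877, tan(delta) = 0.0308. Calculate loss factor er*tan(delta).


Loss = 877 * 0.0308 = 27.012

27.012


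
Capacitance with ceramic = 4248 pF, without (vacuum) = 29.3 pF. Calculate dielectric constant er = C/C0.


er = 4248 / 29.3 = 144.98

144.98


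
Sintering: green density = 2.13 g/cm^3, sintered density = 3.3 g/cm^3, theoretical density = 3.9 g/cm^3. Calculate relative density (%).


Relative = 3.3 / 3.9 * 100 = 84.6%

84.6


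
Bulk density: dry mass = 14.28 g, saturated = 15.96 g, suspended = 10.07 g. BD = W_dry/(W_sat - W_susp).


BD = 14.28 / (15.96 - 10.07) = 14.28 / 5.89 = 2.424 g/cm^3

2.424


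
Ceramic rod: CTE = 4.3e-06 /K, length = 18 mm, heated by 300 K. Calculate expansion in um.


dL = 4.3e-06 * 18 * 300 * 1000 = 23.22 um

23.22


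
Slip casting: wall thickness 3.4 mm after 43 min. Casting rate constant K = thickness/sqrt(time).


K = 3.4 / sqrt(43) = 3.4 / 6.5574 = 0.518 mm/min^0.5

0.518


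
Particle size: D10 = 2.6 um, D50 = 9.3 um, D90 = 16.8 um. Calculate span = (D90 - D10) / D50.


Span = (16.8 - 2.6) / 9.3 = 14.2 / 9.3 = 1.527

1.527


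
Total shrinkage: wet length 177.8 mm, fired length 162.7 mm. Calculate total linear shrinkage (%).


TS = (177.8 - 162.7) / 177.8 * 100 = 8.49%

8.49


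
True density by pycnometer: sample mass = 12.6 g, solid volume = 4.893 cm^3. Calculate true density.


TD = 12.6 / 4.893 = 2.575 g/cm^3

2.575


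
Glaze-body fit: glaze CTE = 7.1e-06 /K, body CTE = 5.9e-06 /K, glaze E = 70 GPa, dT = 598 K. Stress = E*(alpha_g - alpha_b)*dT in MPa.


Stress = 70*1000*(7.1e-06 - 5.9e-06)*598 = 50.2 MPa

50.2


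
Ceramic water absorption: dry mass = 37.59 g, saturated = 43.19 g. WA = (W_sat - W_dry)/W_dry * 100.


WA = (43.19 - 37.59) / 37.59 * 100 = 14.9%

14.9


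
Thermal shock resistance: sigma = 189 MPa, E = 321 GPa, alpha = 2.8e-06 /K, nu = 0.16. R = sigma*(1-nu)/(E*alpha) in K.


R = 189*(1-0.16)/(321*1000*2.8e-06) = 177 K

177


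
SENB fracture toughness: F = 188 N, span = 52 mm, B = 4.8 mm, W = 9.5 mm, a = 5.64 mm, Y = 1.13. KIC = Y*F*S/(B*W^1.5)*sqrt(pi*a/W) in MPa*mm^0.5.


KIC = 1.13*188*52/(4.8*9.5^1.5)*sqrt(pi*5.64/9.5) = 107.34

107.34


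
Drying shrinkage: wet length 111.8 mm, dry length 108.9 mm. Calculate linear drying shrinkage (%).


DS = (111.8 - 108.9) / 111.8 * 100 = 2.59%

2.59


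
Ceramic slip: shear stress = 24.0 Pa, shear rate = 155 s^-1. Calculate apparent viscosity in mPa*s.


eta = tau/gamma * 1000 = 24.0/155 * 1000 = 154.8 mPa*s

154.8


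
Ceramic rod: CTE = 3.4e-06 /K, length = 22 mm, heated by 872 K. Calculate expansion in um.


dL = 3.4e-06 * 22 * 872 * 1000 = 65.226 um

65.226


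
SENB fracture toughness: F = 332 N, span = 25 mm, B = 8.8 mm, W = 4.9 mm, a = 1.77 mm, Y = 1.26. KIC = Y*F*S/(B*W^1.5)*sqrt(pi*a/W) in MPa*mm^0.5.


KIC = 1.26*332*25/(8.8*4.9^1.5)*sqrt(pi*1.77/4.9) = 116.72

116.72


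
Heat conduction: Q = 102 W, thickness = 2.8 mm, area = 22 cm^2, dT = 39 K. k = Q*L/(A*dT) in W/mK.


k = 102*2.8/1000/(22/10000*39) = 3.33 W/mK

3.33


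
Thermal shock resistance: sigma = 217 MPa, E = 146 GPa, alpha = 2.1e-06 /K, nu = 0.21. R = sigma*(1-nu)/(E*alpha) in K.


R = 217*(1-0.21)/(146*1000*2.1e-06) = 559 K

559


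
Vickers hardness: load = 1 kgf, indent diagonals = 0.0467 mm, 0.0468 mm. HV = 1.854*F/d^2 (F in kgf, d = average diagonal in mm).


d_avg = (0.0467+0.0468)/2 = 0.04675 mm
HV = 1.854*1/0.04675^2 = 848

848


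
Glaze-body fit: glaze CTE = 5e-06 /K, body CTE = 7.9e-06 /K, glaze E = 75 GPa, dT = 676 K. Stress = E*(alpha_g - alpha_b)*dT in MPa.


Stress = 75*1000*(5e-06 - 7.9e-06)*676 = -147.0 MPa

-147.0


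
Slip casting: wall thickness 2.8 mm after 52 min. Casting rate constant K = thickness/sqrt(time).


K = 2.8 / sqrt(52) = 2.8 / 7.2111 = 0.388 mm/min^0.5

0.388


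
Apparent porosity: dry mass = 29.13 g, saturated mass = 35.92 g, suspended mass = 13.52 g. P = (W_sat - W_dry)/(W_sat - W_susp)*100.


P = (35.92 - 29.13) / (35.92 - 13.52) * 100 = 6.79 / 22.4 * 100 = 30.3%

30.3


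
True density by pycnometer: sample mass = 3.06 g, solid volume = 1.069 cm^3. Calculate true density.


TD = 3.06 / 1.069 = 2.862 g/cm^3

2.862


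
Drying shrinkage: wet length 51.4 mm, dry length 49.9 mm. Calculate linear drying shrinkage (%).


DS = (51.4 - 49.9) / 51.4 * 100 = 2.92%

2.92


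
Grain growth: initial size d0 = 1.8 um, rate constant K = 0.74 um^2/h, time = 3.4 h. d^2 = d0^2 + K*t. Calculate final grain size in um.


d^2 = 1.8^2 + 0.74*3.4 = 5.756
d = sqrt(5.756) = 2.4 um

2.4


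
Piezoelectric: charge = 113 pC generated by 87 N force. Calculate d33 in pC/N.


d33 = 113 / 87 = 1.3 pC/N

1.3


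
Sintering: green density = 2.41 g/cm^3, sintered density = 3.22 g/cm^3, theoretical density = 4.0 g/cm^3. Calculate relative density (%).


Relative = 3.22 / 4.0 * 100 = 80.5%

80.5


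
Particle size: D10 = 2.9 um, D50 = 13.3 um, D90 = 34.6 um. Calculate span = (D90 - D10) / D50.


Span = (34.6 - 2.9) / 13.3 = 31.7 / 13.3 = 2.383

2.383


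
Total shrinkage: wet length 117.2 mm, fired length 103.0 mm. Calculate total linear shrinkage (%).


TS = (117.2 - 103.0) / 117.2 * 100 = 12.12%

12.12


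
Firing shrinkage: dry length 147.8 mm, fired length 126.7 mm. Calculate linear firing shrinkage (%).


FS = (147.8 - 126.7) / 147.8 * 100 = 14.28%

14.28


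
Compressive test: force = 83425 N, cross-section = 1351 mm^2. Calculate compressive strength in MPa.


CS = 83425 / 1351 = 61.8 MPa

61.8


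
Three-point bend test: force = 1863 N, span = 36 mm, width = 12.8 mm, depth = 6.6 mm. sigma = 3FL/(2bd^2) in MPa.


sigma = 3*1863*36/(2*12.8*6.6^2) = 180.4 MPa

180.4


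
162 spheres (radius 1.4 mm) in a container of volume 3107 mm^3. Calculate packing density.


V_sphere = 4/3*pi*1.4^3 = 11.494 mm^3
Total V = 162*11.494 = 1862.028 mm^3
PD = 1862.028 / 3107 = 0.599

0.599


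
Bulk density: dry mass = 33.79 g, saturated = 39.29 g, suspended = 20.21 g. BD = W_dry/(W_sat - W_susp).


BD = 33.79 / (39.29 - 20.21) = 33.79 / 19.08 = 1.771 g/cm^3

1.771


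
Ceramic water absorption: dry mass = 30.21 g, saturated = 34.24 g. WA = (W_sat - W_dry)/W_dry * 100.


WA = (34.24 - 30.21) / 30.21 * 100 = 13.34%

13.34


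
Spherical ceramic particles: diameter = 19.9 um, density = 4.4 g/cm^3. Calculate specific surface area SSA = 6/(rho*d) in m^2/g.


SSA = 6 / (4.4 * 19.9) = 0.069 m^2/g

0.069


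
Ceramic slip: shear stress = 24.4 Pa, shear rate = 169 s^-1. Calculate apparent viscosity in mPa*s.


eta = tau/gamma * 1000 = 24.4/169 * 1000 = 144.4 mPa*s

144.4


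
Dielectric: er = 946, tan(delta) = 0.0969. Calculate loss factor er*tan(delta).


Loss = 946 * 0.0969 = 91.667

91.667


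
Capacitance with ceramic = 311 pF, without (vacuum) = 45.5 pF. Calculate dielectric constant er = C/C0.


er = 311 / 45.5 = 6.84

6.84


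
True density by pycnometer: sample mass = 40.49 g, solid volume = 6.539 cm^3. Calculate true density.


TD = 40.49 / 6.539 = 6.192 g/cm^3

6.192


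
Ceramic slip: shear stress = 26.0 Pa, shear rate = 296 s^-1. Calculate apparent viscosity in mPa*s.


eta = tau/gamma * 1000 = 26.0/296 * 1000 = 87.8 mPa*s

87.8


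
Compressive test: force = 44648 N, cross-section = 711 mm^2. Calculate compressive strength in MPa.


CS = 44648 / 711 = 62.8 MPa

62.8


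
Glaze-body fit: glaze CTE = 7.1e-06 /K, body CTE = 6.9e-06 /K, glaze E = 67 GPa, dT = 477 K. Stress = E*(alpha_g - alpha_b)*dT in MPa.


Stress = 67*1000*(7.1e-06 - 6.9e-06)*477 = 6.4 MPa

6.4


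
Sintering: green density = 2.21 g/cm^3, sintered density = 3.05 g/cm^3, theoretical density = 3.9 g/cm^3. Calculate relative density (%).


Relative = 3.05 / 3.9 * 100 = 78.2%

78.2


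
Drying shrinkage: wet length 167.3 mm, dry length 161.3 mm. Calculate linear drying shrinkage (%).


DS = (167.3 - 161.3) / 167.3 * 100 = 3.59%

3.59


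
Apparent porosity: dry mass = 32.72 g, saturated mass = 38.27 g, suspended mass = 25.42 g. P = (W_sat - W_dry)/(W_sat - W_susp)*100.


P = (38.27 - 32.72) / (38.27 - 25.42) * 100 = 5.55 / 12.85 * 100 = 43.2%

43.2


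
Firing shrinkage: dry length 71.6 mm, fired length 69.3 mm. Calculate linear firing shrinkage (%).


FS = (71.6 - 69.3) / 71.6 * 100 = 3.21%

3.21


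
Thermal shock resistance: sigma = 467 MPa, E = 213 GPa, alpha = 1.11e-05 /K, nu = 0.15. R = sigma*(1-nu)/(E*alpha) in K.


R = 467*(1-0.15)/(213*1000*1.11e-05) = 168 K

168


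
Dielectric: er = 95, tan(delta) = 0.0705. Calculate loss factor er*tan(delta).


Loss = 95 * 0.0705 = 6.698

6.698


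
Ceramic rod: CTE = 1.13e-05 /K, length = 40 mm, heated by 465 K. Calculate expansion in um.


dL = 1.13e-05 * 40 * 465 * 1000 = 210.18 um

210.18


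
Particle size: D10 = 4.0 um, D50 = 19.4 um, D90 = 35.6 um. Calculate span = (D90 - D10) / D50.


Span = (35.6 - 4.0) / 19.4 = 31.6 / 19.4 = 1.629

1.629


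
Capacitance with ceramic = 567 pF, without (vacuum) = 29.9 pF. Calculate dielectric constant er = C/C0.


er = 567 / 29.9 = 18.96

18.96


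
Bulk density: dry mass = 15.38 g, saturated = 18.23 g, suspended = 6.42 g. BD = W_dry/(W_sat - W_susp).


BD = 15.38 / (18.23 - 6.42) = 15.38 / 11.81 = 1.302 g/cm^3

1.302


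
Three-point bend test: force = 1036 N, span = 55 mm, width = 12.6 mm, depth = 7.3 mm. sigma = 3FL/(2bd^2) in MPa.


sigma = 3*1036*55/(2*12.6*7.3^2) = 127.3 MPa

127.3


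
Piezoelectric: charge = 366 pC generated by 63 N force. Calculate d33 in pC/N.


d33 = 366 / 63 = 5.8 pC/N

5.8


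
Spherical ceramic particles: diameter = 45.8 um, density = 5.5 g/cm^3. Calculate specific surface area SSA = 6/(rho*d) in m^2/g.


SSA = 6 / (5.5 * 45.8) = 0.024 m^2/g

0.024


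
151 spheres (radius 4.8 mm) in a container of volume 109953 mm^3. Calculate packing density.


V_sphere = 4/3*pi*4.8^3 = 463.2467 mm^3
Total V = 151*463.2467 = 69950.2517 mm^3
PD = 69950.2517 / 109953 = 0.636

0.636


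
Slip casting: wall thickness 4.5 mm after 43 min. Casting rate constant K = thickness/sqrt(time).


K = 4.5 / sqrt(43) = 4.5 / 6.5574 = 0.686 mm/min^0.5

0.686


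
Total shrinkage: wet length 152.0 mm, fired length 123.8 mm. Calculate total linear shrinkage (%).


TS = (152.0 - 123.8) / 152.0 * 100 = 18.55%

18.55


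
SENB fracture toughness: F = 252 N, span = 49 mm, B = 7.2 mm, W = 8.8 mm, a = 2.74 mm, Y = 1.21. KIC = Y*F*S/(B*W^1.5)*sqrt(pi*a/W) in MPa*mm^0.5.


KIC = 1.21*252*49/(7.2*8.8^1.5)*sqrt(pi*2.74/8.8) = 78.62

78.62


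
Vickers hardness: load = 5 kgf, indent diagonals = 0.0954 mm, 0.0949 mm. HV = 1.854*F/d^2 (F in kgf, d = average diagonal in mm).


d_avg = (0.0954+0.0949)/2 = 0.09515 mm
HV = 1.854*5/0.09515^2 = 1024

1024


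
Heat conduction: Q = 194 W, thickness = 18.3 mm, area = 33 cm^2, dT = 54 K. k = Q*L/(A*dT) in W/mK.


k = 194*18.3/1000/(33/10000*54) = 19.92 W/mK

19.92


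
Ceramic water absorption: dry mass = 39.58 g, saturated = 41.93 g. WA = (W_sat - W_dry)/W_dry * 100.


WA = (41.93 - 39.58) / 39.58 * 100 = 5.94%

5.94


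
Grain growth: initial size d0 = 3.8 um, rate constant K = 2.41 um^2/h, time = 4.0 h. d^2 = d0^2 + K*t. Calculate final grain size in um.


d^2 = 3.8^2 + 2.41*4.0 = 24.08
d = sqrt(24.08) = 4.91 um

4.91


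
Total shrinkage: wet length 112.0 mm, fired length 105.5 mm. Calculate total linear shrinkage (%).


TS = (112.0 - 105.5) / 112.0 * 100 = 5.8%

5.8


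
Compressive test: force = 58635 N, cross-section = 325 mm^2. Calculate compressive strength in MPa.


CS = 58635 / 325 = 180.4 MPa

180.4


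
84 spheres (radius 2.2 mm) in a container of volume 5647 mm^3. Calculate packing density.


V_sphere = 4/3*pi*2.2^3 = 44.6022 mm^3
Total V = 84*44.6022 = 3746.5848 mm^3
PD = 3746.5848 / 5647 = 0.663

0.663


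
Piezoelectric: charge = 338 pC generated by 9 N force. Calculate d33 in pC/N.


d33 = 338 / 9 = 37.6 pC/N

37.6


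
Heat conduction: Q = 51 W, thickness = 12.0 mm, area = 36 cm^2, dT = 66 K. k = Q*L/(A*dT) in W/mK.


k = 51*12.0/1000/(36/10000*66) = 2.58 W/mK

2.58


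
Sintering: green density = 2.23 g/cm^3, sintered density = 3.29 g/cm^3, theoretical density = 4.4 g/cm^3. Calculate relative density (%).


Relative = 3.29 / 4.4 * 100 = 74.8%

74.8


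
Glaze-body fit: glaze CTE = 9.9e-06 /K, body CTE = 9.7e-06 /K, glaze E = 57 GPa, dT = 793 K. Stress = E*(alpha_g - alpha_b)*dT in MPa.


Stress = 57*1000*(9.9e-06 - 9.7e-06)*793 = 9.0 MPa

9.0


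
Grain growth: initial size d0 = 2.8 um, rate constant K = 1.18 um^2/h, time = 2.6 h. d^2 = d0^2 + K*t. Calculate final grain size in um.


d^2 = 2.8^2 + 1.18*2.6 = 10.908
d = sqrt(10.908) = 3.3 um

3.3


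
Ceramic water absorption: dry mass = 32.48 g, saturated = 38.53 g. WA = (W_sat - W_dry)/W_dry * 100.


WA = (38.53 - 32.48) / 32.48 * 100 = 18.63%

18.63


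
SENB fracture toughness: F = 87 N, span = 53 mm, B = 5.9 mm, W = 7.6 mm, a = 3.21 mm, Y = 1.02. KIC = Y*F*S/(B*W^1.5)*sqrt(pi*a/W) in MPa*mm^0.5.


KIC = 1.02*87*53/(5.9*7.6^1.5)*sqrt(pi*3.21/7.6) = 43.83

43.83


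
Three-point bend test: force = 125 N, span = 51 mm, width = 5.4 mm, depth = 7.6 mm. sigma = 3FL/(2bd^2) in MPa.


sigma = 3*125*51/(2*5.4*7.6^2) = 30.7 MPa

30.7


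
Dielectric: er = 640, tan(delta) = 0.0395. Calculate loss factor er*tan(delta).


Loss = 640 * 0.0395 = 25.28

25.28


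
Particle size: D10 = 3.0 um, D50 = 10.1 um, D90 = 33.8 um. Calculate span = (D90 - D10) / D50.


Span = (33.8 - 3.0) / 10.1 = 30.8 / 10.1 = 3.05

3.05


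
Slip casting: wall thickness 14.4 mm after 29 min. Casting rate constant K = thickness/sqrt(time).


K = 14.4 / sqrt(29) = 14.4 / 5.3852 = 2.674 mm/min^0.5

2.674


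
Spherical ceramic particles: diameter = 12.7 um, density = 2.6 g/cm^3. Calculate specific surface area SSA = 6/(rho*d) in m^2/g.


SSA = 6 / (2.6 * 12.7) = 0.182 m^2/g

0.182


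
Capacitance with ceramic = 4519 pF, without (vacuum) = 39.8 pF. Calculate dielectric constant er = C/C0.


er = 4519 / 39.8 = 113.54

113.54


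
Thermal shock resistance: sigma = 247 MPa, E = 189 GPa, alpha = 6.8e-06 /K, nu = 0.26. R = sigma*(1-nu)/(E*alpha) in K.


R = 247*(1-0.26)/(189*1000*6.8e-06) = 142 K

142


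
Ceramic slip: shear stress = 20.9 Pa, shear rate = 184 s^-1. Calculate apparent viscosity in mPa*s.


eta = tau/gamma * 1000 = 20.9/184 * 1000 = 113.6 mPa*s

113.6


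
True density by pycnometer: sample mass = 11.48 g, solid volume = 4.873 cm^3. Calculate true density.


TD = 11.48 / 4.873 = 2.356 g/cm^3

2.356


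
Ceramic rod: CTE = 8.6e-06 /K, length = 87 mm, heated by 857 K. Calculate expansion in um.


dL = 8.6e-06 * 87 * 857 * 1000 = 641.207 um

641.207


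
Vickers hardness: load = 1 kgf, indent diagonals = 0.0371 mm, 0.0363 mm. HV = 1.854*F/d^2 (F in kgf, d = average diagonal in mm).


d_avg = (0.0371+0.0363)/2 = 0.0367 mm
HV = 1.854*1/0.0367^2 = 1377

1377


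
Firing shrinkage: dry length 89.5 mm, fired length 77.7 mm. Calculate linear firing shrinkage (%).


FS = (89.5 - 77.7) / 89.5 * 100 = 13.18%

13.18


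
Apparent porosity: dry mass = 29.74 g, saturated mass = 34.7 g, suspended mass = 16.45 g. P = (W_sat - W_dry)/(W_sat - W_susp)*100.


P = (34.7 - 29.74) / (34.7 - 16.45) * 100 = 4.96 / 18.25 * 100 = 27.2%

27.2


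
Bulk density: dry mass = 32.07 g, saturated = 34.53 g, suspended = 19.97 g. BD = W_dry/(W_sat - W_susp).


BD = 32.07 / (34.53 - 19.97) = 32.07 / 14.56 = 2.203 g/cm^3

2.203


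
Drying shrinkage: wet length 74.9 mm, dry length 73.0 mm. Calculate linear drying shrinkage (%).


DS = (74.9 - 73.0) / 74.9 * 100 = 2.54%

2.54


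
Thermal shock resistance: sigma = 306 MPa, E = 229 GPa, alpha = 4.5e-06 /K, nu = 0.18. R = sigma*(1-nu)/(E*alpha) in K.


R = 306*(1-0.18)/(229*1000*4.5e-06) = 243 K

243


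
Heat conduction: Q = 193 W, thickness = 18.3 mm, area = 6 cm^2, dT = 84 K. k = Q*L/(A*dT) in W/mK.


k = 193*18.3/1000/(6/10000*84) = 70.08 W/mK

70.08


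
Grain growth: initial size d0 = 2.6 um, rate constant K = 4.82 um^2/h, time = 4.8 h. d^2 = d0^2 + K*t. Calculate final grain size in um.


d^2 = 2.6^2 + 4.82*4.8 = 29.896
d = sqrt(29.896) = 5.47 um

5.47


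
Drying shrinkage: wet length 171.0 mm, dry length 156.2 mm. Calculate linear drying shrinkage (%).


DS = (171.0 - 156.2) / 171.0 * 100 = 8.65%

8.65


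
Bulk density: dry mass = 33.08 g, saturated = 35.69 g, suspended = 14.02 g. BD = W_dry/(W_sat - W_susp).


BD = 33.08 / (35.69 - 14.02) = 33.08 / 21.67 = 1.527 g/cm^3

1.527


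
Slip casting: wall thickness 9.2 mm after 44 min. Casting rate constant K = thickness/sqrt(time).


K = 9.2 / sqrt(44) = 9.2 / 6.6332 = 1.387 mm/min^0.5

1.387


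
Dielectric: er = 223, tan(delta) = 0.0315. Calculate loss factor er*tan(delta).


Loss = 223 * 0.0315 = 7.025

7.025


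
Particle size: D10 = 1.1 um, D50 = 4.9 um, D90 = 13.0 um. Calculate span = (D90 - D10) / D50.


Span = (13.0 - 1.1) / 4.9 = 11.9 / 4.9 = 2.429

2.429


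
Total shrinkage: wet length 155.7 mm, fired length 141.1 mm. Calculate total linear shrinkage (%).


TS = (155.7 - 141.1) / 155.7 * 100 = 9.38%

9.38


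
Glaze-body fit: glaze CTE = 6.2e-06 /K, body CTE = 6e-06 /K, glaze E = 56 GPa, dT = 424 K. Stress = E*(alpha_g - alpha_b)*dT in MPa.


Stress = 56*1000*(6.2e-06 - 6e-06)*424 = 4.7 MPa

4.7


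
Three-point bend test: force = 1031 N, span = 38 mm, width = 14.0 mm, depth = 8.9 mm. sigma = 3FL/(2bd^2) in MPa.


sigma = 3*1031*38/(2*14.0*8.9^2) = 53.0 MPa

53.0


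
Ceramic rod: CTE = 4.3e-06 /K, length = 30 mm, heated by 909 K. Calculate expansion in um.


dL = 4.3e-06 * 30 * 909 * 1000 = 117.261 um

117.261


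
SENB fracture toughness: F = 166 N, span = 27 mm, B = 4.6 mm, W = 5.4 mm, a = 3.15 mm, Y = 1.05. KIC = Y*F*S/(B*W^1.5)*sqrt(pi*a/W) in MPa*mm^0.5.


KIC = 1.05*166*27/(4.6*5.4^1.5)*sqrt(pi*3.15/5.4) = 110.37

110.37


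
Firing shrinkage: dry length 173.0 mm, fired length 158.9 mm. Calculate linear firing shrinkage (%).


FS = (173.0 - 158.9) / 173.0 * 100 = 8.15%

8.15


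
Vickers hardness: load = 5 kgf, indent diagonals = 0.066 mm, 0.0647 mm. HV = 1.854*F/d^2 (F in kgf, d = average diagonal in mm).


d_avg = (0.066+0.0647)/2 = 0.06535 mm
HV = 1.854*5/0.06535^2 = 2171

2171


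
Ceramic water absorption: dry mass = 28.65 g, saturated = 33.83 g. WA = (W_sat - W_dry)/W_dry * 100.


WA = (33.83 - 28.65) / 28.65 * 100 = 18.08%

18.08


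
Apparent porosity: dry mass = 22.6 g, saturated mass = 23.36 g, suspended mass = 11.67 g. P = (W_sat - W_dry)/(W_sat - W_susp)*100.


P = (23.36 - 22.6) / (23.36 - 11.67) * 100 = 0.76 / 11.69 * 100 = 6.5%

6.5


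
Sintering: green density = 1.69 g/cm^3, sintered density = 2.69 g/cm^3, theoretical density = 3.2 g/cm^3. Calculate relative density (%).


Relative = 2.69 / 3.2 * 100 = 84.1%

84.1


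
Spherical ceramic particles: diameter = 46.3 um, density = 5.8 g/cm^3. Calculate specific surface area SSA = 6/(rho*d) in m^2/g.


SSA = 6 / (5.8 * 46.3) = 0.022 m^2/g

0.022


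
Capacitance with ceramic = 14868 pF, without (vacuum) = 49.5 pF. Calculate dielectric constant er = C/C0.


er = 14868 / 49.5 = 300.36

300.36


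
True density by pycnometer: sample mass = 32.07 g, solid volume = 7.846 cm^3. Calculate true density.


TD = 32.07 / 7.846 = 4.087 g/cm^3

4.087


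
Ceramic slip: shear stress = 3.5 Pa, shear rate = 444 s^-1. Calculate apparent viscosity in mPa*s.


eta = tau/gamma * 1000 = 3.5/444 * 1000 = 7.9 mPa*s

7.9


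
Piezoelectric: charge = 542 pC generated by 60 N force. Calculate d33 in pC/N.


d33 = 542 / 60 = 9.0 pC/N

9.0


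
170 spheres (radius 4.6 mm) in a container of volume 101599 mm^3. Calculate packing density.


V_sphere = 4/3*pi*4.6^3 = 407.7201 mm^3
Total V = 170*407.7201 = 69312.417 mm^3
PD = 69312.417 / 101599 = 0.682

0.682


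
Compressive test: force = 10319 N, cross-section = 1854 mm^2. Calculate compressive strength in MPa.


CS = 10319 / 1854 = 5.6 MPa

5.6


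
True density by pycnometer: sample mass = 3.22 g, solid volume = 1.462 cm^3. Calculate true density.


TD = 3.22 / 1.462 = 2.202 g/cm^3

2.202


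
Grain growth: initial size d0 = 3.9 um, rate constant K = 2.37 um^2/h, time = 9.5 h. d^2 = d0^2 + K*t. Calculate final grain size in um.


d^2 = 3.9^2 + 2.37*9.5 = 37.725
d = sqrt(37.725) = 6.14 um

6.14


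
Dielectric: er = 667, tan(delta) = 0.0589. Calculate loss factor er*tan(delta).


Loss = 667 * 0.0589 = 39.286

39.286


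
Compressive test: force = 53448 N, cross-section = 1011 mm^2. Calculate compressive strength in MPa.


CS = 53448 / 1011 = 52.9 MPa

52.9


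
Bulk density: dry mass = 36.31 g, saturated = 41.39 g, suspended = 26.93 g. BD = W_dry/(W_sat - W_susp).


BD = 36.31 / (41.39 - 26.93) = 36.31 / 14.46 = 2.511 g/cm^3

2.511


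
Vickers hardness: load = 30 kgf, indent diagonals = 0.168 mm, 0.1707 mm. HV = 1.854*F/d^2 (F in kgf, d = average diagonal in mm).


d_avg = (0.168+0.1707)/2 = 0.16935 mm
HV = 1.854*30/0.16935^2 = 1939

1939


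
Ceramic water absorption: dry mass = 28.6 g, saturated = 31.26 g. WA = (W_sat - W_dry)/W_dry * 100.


WA = (31.26 - 28.6) / 28.6 * 100 = 9.3%

9.3


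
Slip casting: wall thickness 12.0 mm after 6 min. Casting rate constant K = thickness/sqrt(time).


K = 12.0 / sqrt(6) = 12.0 / 2.4495 = 4.899 mm/min^0.5

4.899


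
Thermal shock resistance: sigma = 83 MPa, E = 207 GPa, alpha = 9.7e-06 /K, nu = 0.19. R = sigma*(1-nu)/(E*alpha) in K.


R = 83*(1-0.19)/(207*1000*9.7e-06) = 33 K

33


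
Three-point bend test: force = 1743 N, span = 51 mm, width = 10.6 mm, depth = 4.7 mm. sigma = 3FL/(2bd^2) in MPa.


sigma = 3*1743*51/(2*10.6*4.7^2) = 569.5 MPa

569.5


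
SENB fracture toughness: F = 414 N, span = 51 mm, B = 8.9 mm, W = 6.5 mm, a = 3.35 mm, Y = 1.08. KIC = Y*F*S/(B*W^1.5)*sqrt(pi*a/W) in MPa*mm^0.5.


KIC = 1.08*414*51/(8.9*6.5^1.5)*sqrt(pi*3.35/6.5) = 196.73

196.73


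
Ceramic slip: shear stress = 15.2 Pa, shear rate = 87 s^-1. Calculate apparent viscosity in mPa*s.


eta = tau/gamma * 1000 = 15.2/87 * 1000 = 174.7 mPa*s

174.7


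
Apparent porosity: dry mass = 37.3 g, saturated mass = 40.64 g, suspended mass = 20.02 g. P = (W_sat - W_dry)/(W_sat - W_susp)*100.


P = (40.64 - 37.3) / (40.64 - 20.02) * 100 = 3.34 / 20.62 * 100 = 16.2%

16.2


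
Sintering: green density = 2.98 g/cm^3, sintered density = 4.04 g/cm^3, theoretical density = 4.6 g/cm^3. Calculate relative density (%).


Relative = 4.04 / 4.6 * 100 = 87.8%

87.8


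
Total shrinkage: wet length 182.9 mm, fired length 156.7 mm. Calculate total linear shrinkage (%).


TS = (182.9 - 156.7) / 182.9 * 100 = 14.32%

14.32


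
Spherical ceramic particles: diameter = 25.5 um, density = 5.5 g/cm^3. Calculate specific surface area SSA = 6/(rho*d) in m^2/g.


SSA = 6 / (5.5 * 25.5) = 0.043 m^2/g

0.043


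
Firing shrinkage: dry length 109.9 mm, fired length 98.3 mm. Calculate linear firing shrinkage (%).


FS = (109.9 - 98.3) / 109.9 * 100 = 10.56%

10.56


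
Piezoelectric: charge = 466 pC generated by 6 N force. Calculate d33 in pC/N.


d33 = 466 / 6 = 77.7 pC/N

77.7


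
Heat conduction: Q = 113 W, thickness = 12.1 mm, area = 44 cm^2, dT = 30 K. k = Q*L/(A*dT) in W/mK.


k = 113*12.1/1000/(44/10000*30) = 10.36 W/mK

10.36


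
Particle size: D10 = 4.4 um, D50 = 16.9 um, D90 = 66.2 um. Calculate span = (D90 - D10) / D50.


Span = (66.2 - 4.4) / 16.9 = 61.8 / 16.9 = 3.657

3.657


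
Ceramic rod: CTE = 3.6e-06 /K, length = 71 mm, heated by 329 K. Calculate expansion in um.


dL = 3.6e-06 * 71 * 329 * 1000 = 84.092 um

84.092


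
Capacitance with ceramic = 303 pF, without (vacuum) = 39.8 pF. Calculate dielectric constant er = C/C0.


er = 303 / 39.8 = 7.61

7.61


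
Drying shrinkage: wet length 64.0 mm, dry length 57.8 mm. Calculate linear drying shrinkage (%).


DS = (64.0 - 57.8) / 64.0 * 100 = 9.69%

9.69
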